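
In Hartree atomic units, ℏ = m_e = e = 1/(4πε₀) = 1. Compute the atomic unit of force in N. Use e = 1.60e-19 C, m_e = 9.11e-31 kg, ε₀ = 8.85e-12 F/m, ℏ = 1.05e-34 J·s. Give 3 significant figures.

From ℏ = m_e = e = 1/(4πε₀) = 1 the force scale is F_au = E_h/a₀ = m_e²e⁶/((4πε₀)³ℏ⁴).
E_h = 4.38e-18 J
a₀ = 5.26e-11 m
E_h/a₀ = 8.33e-8 N

8.33e-8 N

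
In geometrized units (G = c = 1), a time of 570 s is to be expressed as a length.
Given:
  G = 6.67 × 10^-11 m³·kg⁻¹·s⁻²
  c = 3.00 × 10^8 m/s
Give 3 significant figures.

Time → length via c.
570 s × (c) = 1.71 × 10^11 m

1.71 × 10^11 m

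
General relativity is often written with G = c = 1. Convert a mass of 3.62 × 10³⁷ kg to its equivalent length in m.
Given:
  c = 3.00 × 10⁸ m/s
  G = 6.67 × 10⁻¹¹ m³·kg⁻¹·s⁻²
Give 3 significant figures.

2.68 × 10¹⁰ m

In G = c = 1 units mass has dimensions of length; the conversion factor is G/c².
3.62 × 10³⁷ kg × (G/c²) = 2.68 × 10¹⁰ m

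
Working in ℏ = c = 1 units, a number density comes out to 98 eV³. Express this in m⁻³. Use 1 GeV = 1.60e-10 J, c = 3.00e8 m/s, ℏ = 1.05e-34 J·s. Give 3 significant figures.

1.28e22 m⁻³

Number density is [L]⁻³ = [E]³/(ℏc)³.
1 GeV³ → 1/(ℏc)³ × (1 GeV in J)³ = 1.31e47 m⁻³.
Convert the energy scale: 98 eV³ = 9.80e-26 GeV³.
Result: 9.80e-26 × 1.31e47 = 1.28e22 m⁻³.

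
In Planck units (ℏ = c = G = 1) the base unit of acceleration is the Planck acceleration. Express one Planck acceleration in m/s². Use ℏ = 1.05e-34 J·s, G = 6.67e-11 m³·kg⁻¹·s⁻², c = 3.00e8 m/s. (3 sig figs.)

5.59e51 m/s²

a_P = √(c⁷/(ℏG))
  = √(3.12e103)
  = 5.59e51 m/s²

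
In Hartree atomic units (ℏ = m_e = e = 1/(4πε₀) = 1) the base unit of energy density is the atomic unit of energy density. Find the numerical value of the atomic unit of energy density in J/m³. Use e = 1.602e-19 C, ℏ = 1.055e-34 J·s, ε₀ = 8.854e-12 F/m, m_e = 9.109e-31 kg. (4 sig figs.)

2.929e13 J/m³

u_au = E_h/a₀³ = m_e⁴e¹⁰/((4πε₀)⁵ℏ⁸)
E_h = 4.354e-18 J
a₀ = 5.297e-11 m
E_h/a₀³ = 2.929e13 J/m³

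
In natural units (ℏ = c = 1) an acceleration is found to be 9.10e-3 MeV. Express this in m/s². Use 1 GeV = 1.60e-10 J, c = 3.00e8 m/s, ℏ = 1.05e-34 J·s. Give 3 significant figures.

4.16e27 m/s²

Acceleration is [L]/[T]² = c·[E]/ℏ.
1 GeV → c/ℏ × (1 GeV in J) = 4.57e32 m/s².
Convert the energy scale: 9.10e-3 MeV = 9.10e-6 GeV.
Result: 9.10e-6 × 4.57e32 = 4.16e27 m/s².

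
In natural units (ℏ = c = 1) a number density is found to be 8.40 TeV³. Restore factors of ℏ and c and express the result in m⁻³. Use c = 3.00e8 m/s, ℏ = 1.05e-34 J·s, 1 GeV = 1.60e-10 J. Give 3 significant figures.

Number density is [L]⁻³ = [E]³/(ℏc)³.
1 GeV³ → 1/(ℏc)³ × (1 GeV in J)³ = 1.31e47 m⁻³.
Convert the energy scale: 8.40 TeV³ = 8.40e9 GeV³.
Result: 8.40e9 × 1.31e47 = 1.10e57 m⁻³.

1.10e57 m⁻³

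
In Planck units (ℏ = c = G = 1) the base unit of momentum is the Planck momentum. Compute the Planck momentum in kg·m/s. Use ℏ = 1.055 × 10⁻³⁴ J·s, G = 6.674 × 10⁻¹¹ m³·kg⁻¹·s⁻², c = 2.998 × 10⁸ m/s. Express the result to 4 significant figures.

p_P = √(ℏc³/G)
  = √(42.60)
  = 6.527 kg·m/s

6.527 kg·m/s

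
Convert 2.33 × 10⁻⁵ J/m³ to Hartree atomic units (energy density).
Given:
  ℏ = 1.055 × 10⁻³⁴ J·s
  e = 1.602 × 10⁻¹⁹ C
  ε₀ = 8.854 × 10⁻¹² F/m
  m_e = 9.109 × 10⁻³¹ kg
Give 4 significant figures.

atomic unit of energy density: u_au = E_h/a₀³ = m_e⁴e¹⁰/((4πε₀)⁵ℏ⁸) = 2.929 × 10¹³ J/m³.
2.33 × 10⁻⁵ / 2.929 × 10¹³ = 7.955 × 10⁻¹⁹

7.955 × 10⁻¹⁹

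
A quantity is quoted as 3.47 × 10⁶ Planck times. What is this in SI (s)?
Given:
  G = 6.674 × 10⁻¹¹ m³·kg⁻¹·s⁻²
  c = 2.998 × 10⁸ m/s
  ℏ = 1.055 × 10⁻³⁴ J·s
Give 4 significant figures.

1.871 × 10⁻³⁷ s

One Planck time: t_P = √(ℏG/c⁵) = 5.392 × 10⁻⁴⁴ s.
3.47 × 10⁶ × 5.392 × 10⁻⁴⁴ s = 1.871 × 10⁻³⁷ s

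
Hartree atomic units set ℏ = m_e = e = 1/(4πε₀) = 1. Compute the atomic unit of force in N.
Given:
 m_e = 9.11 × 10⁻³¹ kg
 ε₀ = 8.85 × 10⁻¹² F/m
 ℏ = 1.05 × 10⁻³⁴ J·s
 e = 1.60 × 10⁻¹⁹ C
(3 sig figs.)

From ℏ = m_e = e = 1/(4πε₀) = 1 the force scale is F_au = E_h/a₀ = m_e²e⁶/((4πε₀)³ℏ⁴).
E_h = 4.38 × 10⁻¹⁸ J
a₀ = 5.26 × 10⁻¹¹ m
E_h/a₀ = 8.33 × 10⁻⁸ N

8.33 × 10⁻⁸ N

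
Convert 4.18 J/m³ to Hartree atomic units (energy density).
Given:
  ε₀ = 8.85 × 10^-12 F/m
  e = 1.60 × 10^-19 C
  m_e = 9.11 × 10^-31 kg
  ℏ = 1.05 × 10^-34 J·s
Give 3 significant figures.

1.39 × 10^-13

atomic unit of energy density: u_au = E_h/a₀³ = m_e⁴e¹⁰/((4πε₀)⁵ℏ⁸) = 3.01 × 10^13 J/m³.
4.18 / 3.01 × 10^13 = 1.39 × 10^-13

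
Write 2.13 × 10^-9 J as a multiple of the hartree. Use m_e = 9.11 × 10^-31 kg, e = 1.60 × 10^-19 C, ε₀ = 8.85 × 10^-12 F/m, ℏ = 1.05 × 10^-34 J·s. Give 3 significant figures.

4.86 × 10^8

hartree: E_h = m_e e⁴/(4πε₀ℏ)² = 4.38 × 10^-18 J.
2.13 × 10^-9 / 4.38 × 10^-18 = 4.86 × 10^8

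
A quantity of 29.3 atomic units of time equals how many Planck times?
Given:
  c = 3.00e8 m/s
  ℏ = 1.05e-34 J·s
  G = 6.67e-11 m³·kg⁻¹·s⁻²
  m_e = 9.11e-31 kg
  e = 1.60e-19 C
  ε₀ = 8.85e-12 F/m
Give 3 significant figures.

atomic unit of time: τ_au = (4πε₀)²ℏ³/(m_e e⁴) = 2.40e-17 s
Planck time: t_P = √(ℏG/c⁵) = 5.37e-44 s
29.3 × 2.40e-17 / 5.37e-44 = 1.31e28

1.31e28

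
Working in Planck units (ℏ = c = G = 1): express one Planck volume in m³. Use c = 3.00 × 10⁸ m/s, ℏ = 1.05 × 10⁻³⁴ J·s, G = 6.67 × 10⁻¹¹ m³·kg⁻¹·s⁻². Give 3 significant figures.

4.18 × 10⁻¹⁰⁵ m³

The unique combination of the constants set to 1 with dimensions of volume is V_P = (ℏG/c³)^(3/2).
  = √(1.75 × 10⁻²⁰⁹)
  = 4.18 × 10⁻¹⁰⁵ m³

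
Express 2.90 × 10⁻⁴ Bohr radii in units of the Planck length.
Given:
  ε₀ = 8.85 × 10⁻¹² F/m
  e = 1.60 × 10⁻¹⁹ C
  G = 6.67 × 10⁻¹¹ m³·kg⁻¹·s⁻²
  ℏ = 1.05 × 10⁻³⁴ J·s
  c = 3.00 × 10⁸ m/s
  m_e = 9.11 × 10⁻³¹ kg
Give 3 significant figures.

9.47 × 10²⁰

Bohr radius: a₀ = 4πε₀ℏ²/(m_e e²) = 5.26 × 10⁻¹¹ m
Planck length: ℓ_P = √(ℏG/c³) = 1.61 × 10⁻³⁵ m
2.90 × 10⁻⁴ × 5.26 × 10⁻¹¹ / 1.61 × 10⁻³⁵ = 9.47 × 10²⁰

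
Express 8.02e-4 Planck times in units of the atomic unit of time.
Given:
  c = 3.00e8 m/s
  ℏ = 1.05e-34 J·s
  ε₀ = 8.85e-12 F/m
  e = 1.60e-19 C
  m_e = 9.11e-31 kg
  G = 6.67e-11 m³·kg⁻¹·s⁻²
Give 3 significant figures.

1.80e-30

Planck time: t_P = √(ℏG/c⁵) = 5.37e-44 s
atomic unit of time: τ_au = (4πε₀)²ℏ³/(m_e e⁴) = 2.40e-17 s
8.02e-4 × 5.37e-44 / 2.40e-17 = 1.80e-30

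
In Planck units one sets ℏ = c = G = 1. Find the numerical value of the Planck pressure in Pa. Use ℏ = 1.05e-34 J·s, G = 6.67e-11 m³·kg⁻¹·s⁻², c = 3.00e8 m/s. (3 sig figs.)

p_P = c⁷/(ℏG²)
  = 2.19e59 / 4.67e-55
  = 4.68e113 Pa

4.68e113 Pa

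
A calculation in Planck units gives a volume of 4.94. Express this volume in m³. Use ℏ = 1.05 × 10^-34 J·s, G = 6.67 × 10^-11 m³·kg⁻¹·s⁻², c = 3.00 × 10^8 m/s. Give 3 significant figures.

2.06 × 10^-104 m³

One Planck volume: V_P = (ℏG/c³)^(3/2) = 4.18 × 10^-105 m³.
4.94 × 4.18 × 10^-105 m³ = 2.06 × 10^-104 m³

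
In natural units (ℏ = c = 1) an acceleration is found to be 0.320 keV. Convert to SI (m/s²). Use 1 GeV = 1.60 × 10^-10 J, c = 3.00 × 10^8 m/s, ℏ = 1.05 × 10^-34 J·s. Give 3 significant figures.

1.46 × 10^26 m/s²

Acceleration is [L]/[T]² = c·[E]/ℏ.
1 GeV → c/ℏ × (1 GeV in J) = 4.57 × 10^32 m/s².
Convert the energy scale: 0.320 keV = 3.20 × 10^-7 GeV.
Result: 3.20 × 10^-7 × 4.57 × 10^32 = 1.46 × 10^26 m/s².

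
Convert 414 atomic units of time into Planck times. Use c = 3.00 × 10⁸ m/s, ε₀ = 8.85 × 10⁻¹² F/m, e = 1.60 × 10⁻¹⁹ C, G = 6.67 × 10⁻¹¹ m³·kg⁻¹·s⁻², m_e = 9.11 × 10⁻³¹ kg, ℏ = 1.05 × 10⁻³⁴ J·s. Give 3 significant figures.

atomic unit of time: τ_au = (4πε₀)²ℏ³/(m_e e⁴) = 2.40 × 10⁻¹⁷ s
Planck time: t_P = √(ℏG/c⁵) = 5.37 × 10⁻⁴⁴ s
414 × 2.40 × 10⁻¹⁷ / 5.37 × 10⁻⁴⁴ = 1.85 × 10²⁹

1.85 × 10²⁹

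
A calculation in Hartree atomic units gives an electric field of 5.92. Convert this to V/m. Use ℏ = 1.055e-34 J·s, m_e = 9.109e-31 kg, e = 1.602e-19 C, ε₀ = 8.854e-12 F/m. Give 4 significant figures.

One atomic unit of electric field: E_au = E_h/(e a₀) = m_e²e⁵/((4πε₀)³ℏ⁴) = 5.131e11 V/m.
5.92 × 5.131e11 V/m = 3.038e12 V/m

3.038e12 V/m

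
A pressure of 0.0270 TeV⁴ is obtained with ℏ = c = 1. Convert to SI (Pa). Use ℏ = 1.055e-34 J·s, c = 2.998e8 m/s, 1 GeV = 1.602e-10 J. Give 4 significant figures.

Pressure is [E]/[L]³ = [E]⁴/(ℏc)³.
1 GeV⁴ → 1/(ℏc)³ × (1 GeV in J)⁴ = 2.082e37 Pa.
Convert the energy scale: 0.0270 TeV⁴ = 2.70e10 GeV⁴.
Result: 2.70e10 × 2.082e37 = 5.620e47 Pa.

5.620e47 Pa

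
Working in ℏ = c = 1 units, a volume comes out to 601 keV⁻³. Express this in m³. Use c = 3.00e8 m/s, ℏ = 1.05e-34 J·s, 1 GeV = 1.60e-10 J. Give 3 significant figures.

4.59e-27 m³

Volume is [L]³ = [E]⁻³·(ℏc)³.
1 GeV⁻³ → (ℏc)³ × (1 GeV in J)⁻³ = 7.63e-48 m³.
Convert the energy scale: 601 keV⁻³ = 6.01e20 GeV⁻³.
Result: 6.01e20 × 7.63e-48 = 4.59e-27 m³.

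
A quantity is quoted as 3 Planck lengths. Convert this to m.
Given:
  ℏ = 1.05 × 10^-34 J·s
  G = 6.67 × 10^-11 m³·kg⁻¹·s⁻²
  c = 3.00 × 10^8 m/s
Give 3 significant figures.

One Planck length: ℓ_P = √(ℏG/c³) = 1.61 × 10^-35 m.
3 × 1.61 × 10^-35 m = 4.83 × 10^-35 m

4.83 × 10^-35 m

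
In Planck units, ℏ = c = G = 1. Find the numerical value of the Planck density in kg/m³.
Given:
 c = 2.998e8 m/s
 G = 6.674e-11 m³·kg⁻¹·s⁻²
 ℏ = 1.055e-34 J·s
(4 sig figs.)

Dimensional analysis gives ρ_P = c⁵/(ℏG²).
  = 2.422e42 / 4.699e-55
  = 5.154e96 kg/m³

5.154e96 kg/m³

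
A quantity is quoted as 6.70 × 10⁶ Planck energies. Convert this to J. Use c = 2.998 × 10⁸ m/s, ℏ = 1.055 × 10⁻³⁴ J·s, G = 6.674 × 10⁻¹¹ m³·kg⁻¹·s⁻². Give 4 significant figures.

1.311 × 10¹⁶ J

One Planck energy: E_P = √(ℏc⁵/G) = 1.957 × 10⁹ J.
6.70 × 10⁶ × 1.957 × 10⁹ J = 1.311 × 10¹⁶ J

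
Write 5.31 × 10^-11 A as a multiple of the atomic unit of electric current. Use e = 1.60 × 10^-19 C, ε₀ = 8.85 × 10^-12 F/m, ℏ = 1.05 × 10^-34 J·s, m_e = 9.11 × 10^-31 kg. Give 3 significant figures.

7.96 × 10^-9

atomic unit of electric current: I_au = e E_h/ℏ = m_e e⁵/((4πε₀)²ℏ³) = 6.67 × 10^-3 A.
5.31 × 10^-11 / 6.67 × 10^-3 = 7.96 × 10^-9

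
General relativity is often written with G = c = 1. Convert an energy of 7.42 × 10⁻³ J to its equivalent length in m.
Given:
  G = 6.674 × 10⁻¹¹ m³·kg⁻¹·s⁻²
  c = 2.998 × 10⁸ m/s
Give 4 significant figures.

6.130 × 10⁻⁴⁷ m

Energy → length via G/c⁴.
7.42 × 10⁻³ J × (G/c⁴) = 6.130 × 10⁻⁴⁷ m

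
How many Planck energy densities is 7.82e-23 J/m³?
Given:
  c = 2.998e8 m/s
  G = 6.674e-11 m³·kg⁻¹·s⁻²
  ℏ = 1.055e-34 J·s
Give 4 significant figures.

1.688e-136

Planck energy density: u_P = c⁷/(ℏG²) = 4.632e113 J/m³.
7.82e-23 / 4.632e113 = 1.688e-136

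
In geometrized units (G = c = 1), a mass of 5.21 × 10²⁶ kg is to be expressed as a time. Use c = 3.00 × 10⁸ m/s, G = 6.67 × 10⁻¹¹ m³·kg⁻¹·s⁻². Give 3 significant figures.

1.29 × 10⁻⁹ s

Mass → time via G/c³.
5.21 × 10²⁶ kg × (G/c³) = 1.29 × 10⁻⁹ s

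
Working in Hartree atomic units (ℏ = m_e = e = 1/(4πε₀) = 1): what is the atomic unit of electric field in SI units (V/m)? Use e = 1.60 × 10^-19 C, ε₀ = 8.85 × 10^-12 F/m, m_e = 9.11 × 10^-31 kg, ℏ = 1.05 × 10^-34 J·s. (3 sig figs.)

5.20 × 10^11 V/m

The unique combination of the constants set to 1 with dimensions of electric field is E_au = E_h/(e a₀) = m_e²e⁵/((4πε₀)³ℏ⁴).
E_h = 4.38 × 10^-18 J
a₀ = 5.26 × 10^-11 m
E_h/(e·a₀) = 5.20 × 10^11 V/m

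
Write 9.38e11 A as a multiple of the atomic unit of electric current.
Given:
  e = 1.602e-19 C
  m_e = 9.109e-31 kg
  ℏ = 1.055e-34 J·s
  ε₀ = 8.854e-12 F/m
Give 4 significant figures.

atomic unit of electric current: I_au = e E_h/ℏ = m_e e⁵/((4πε₀)²ℏ³) = 6.612e-3 A.
9.38e11 / 6.612e-3 = 1.419e14

1.419e14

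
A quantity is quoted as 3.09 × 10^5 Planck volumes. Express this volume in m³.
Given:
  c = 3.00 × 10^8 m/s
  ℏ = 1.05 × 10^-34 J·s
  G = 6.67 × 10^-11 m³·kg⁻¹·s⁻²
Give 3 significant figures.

One Planck volume: V_P = (ℏG/c³)^(3/2) = 4.18 × 10^-105 m³.
3.09 × 10^5 × 4.18 × 10^-105 m³ = 1.29 × 10^-99 m³

1.29 × 10^-99 m³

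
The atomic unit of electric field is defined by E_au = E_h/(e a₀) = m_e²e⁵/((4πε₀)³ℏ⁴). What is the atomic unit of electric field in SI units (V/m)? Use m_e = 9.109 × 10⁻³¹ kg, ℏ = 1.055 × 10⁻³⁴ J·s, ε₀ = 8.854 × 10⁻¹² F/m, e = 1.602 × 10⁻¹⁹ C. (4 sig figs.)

E_au = E_h/(e a₀) = m_e²e⁵/((4πε₀)³ℏ⁴)
E_h = 4.354 × 10⁻¹⁸ J
a₀ = 5.297 × 10⁻¹¹ m
E_h/(e·a₀) = 5.131 × 10¹¹ V/m

5.131 × 10¹¹ V/m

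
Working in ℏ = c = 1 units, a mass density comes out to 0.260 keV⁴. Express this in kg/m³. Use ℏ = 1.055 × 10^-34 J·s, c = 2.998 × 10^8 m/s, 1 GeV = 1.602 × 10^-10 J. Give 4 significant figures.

Mass density is [E]/(c²[L]³) = [E]⁴/(ℏ³c⁵).
1 GeV⁴ → 1/(ℏ³c⁵) × (1 GeV in J)⁴ = 2.316 × 10^20 kg/m³.
Convert the energy scale: 0.260 keV⁴ = 2.60 × 10^-25 GeV⁴.
Result: 2.60 × 10^-25 × 2.316 × 10^20 = 6.022 × 10^-5 kg/m³.

6.022 × 10^-5 kg/m³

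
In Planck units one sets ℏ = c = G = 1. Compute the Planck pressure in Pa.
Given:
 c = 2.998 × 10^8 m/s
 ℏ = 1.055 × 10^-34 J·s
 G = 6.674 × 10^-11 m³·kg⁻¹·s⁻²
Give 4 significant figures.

p_P = c⁷/(ℏG²)
  = 2.177 × 10^59 / 4.699 × 10^-55
  = 4.632 × 10^113 Pa

4.632 × 10^113 Pa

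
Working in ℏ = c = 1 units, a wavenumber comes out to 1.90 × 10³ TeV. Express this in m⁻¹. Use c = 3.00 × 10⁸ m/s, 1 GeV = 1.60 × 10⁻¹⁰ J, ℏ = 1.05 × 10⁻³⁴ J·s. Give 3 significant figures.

9.65 × 10²¹ m⁻¹

Inverse length is [E]/(ℏc).
1 GeV → 1/(ℏc) × (1 GeV in J) = 5.08 × 10¹⁵ m⁻¹.
Convert the energy scale: 1.90 × 10³ TeV = 1.90 × 10⁶ GeV.
Result: 1.90 × 10⁶ × 5.08 × 10¹⁵ = 9.65 × 10²¹ m⁻¹.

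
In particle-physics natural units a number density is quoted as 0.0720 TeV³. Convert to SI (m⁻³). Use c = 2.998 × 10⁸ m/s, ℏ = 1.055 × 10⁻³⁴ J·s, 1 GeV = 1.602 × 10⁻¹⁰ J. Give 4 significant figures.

9.356 × 10⁵⁴ m⁻³

Number density is [L]⁻³ = [E]³/(ℏc)³.
1 GeV³ → 1/(ℏc)³ × (1 GeV in J)³ = 1.299 × 10⁴⁷ m⁻³.
Convert the energy scale: 0.0720 TeV³ = 7.20 × 10⁷ GeV³.
Result: 7.20 × 10⁷ × 1.299 × 10⁴⁷ = 9.356 × 10⁵⁴ m⁻³.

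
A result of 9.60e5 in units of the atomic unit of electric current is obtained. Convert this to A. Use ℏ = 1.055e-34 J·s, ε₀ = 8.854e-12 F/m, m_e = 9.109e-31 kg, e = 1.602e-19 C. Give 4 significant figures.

6.347e3 A

One atomic unit of electric current: I_au = e E_h/ℏ = m_e e⁵/((4πε₀)²ℏ³) = 6.612e-3 A.
9.60e5 × 6.612e-3 A = 6.347e3 A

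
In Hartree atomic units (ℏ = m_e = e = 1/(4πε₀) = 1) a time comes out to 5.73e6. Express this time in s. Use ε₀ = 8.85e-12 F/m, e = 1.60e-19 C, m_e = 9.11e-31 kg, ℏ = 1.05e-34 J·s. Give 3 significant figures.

One atomic unit of time: τ_au = (4πε₀)²ℏ³/(m_e e⁴) = 2.40e-17 s.
5.73e6 × 2.40e-17 s = 1.37e-10 s

1.37e-10 s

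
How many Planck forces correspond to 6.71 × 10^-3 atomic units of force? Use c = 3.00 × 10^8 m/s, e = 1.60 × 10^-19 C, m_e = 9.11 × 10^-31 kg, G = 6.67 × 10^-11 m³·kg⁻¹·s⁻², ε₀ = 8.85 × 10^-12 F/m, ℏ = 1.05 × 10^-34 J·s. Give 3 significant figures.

4.60 × 10^-54

atomic unit of force: F_au = E_h/a₀ = m_e²e⁶/((4πε₀)³ℏ⁴) = 8.33 × 10^-8 N
Planck force: F_P = c⁴/G = 1.21 × 10^44 N
6.71 × 10^-3 × 8.33 × 10^-8 / 1.21 × 10^44 = 4.60 × 10^-54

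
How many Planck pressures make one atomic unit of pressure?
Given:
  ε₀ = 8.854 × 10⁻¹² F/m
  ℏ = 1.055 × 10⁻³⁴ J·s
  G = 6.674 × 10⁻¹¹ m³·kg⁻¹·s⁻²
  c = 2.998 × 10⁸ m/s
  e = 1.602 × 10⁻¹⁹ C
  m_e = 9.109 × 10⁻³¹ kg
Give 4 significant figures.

6.323 × 10⁻¹⁰¹

atomic unit of pressure: P_au = E_h/a₀³ = m_e⁴e¹⁰/((4πε₀)⁵ℏ⁸) = 2.929 × 10¹³ Pa
Planck pressure: p_P = c⁷/(ℏG²) = 4.632 × 10¹¹³ Pa
ratio = 2.929 × 10¹³ / 4.632 × 10¹¹³ = 6.323 × 10⁻¹⁰¹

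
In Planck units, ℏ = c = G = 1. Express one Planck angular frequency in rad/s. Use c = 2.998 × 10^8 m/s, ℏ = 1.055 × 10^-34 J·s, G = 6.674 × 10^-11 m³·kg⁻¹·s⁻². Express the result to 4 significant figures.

1.855 × 10^43 rad/s

Dimensional analysis gives ω_P = √(c⁵/(ℏG)).
  = √(3.440 × 10^86)
  = 1.855 × 10^43 rad/s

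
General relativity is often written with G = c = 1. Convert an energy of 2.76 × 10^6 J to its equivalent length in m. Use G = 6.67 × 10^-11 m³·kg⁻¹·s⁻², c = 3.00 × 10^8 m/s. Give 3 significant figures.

Energy → length via G/c⁴.
2.76 × 10^6 J × (G/c⁴) = 2.27 × 10^-38 m

2.27 × 10^-38 m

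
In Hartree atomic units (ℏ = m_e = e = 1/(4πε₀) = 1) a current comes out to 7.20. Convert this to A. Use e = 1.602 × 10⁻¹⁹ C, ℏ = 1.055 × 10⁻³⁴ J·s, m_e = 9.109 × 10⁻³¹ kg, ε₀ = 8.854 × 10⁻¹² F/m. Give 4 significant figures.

One atomic unit of electric current: I_au = e E_h/ℏ = m_e e⁵/((4πε₀)²ℏ³) = 6.612 × 10⁻³ A.
7.20 × 6.612 × 10⁻³ A = 0.04761 A

0.04761 A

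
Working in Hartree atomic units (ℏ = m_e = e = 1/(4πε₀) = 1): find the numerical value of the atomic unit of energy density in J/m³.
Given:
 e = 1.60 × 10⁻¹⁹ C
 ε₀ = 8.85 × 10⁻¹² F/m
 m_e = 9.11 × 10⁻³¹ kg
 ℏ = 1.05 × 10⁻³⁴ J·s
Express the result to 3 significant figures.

Dimensional analysis gives u_au = E_h/a₀³ = m_e⁴e¹⁰/((4πε₀)⁵ℏ⁸).
E_h = 4.38 × 10⁻¹⁸ J
a₀ = 5.26 × 10⁻¹¹ m
E_h/a₀³ = 3.01 × 10¹³ J/m³

3.01 × 10¹³ J/m³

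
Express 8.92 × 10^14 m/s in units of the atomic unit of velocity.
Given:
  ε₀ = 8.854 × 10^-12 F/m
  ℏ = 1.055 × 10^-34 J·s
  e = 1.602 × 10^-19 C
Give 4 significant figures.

atomic unit of velocity: v_au = e²/(4πε₀ℏ) = 2.186 × 10^6 m/s.
8.92 × 10^14 / 2.186 × 10^6 = 4.080 × 10^8

4.080 × 10^8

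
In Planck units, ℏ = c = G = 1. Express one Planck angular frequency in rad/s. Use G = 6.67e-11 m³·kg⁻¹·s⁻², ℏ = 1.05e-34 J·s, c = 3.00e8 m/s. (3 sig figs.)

1.86e43 rad/s

From ℏ = c = G = 1 the angular frequency scale is ω_P = √(c⁵/(ℏG)).
  = √(3.47e86)
  = 1.86e43 rad/s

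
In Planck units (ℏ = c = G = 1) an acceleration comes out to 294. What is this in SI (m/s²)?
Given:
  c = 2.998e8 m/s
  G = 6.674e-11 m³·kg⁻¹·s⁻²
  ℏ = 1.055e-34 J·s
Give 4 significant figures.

1.635e54 m/s²

One Planck acceleration: a_P = √(c⁷/(ℏG)) = 5.560e51 m/s².
294 × 5.560e51 m/s² = 1.635e54 m/s²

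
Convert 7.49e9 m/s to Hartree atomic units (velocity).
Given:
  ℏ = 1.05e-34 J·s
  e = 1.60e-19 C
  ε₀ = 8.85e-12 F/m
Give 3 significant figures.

3.42e3

atomic unit of velocity: v_au = e²/(4πε₀ℏ) = 2.19e6 m/s.
7.49e9 / 2.19e6 = 3.42e3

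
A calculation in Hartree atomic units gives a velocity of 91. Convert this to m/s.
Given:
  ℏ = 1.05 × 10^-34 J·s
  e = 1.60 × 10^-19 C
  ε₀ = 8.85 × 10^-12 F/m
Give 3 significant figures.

1.99 × 10^8 m/s

One atomic unit of velocity: v_au = e²/(4πε₀ℏ) = 2.19 × 10^6 m/s.
91 × 2.19 × 10^6 m/s = 1.99 × 10^8 m/s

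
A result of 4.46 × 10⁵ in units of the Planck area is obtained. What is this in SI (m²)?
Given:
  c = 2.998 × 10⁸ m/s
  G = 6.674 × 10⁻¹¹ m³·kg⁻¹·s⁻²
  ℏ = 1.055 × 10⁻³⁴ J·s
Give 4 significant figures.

1.165 × 10⁻⁶⁴ m²

One Planck area: A_P = ℏG/c³ = 2.613 × 10⁻⁷⁰ m².
4.46 × 10⁵ × 2.613 × 10⁻⁷⁰ m² = 1.165 × 10⁻⁶⁴ m²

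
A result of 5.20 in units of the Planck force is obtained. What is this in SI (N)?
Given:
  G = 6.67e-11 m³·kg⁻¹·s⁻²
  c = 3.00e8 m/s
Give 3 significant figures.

One Planck force: F_P = c⁴/G = 1.21e44 N.
5.20 × 1.21e44 N = 6.31e44 N

6.31e44 N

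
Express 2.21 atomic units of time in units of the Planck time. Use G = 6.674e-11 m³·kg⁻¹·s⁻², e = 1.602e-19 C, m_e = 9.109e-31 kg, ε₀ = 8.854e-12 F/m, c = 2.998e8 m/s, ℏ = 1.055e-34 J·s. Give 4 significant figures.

9.931e26

atomic unit of time: τ_au = (4πε₀)²ℏ³/(m_e e⁴) = 2.423e-17 s
Planck time: t_P = √(ℏG/c⁵) = 5.392e-44 s
2.21 × 2.423e-17 / 5.392e-44 = 9.931e26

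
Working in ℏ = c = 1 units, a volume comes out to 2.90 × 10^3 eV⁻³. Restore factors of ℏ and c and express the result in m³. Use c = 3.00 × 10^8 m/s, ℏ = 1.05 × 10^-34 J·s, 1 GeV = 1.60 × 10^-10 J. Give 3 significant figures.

2.21 × 10^-17 m³

Volume is [L]³ = [E]⁻³·(ℏc)³.
1 GeV⁻³ → (ℏc)³ × (1 GeV in J)⁻³ = 7.63 × 10^-48 m³.
Convert the energy scale: 2.90 × 10^3 eV⁻³ = 2.90 × 10^30 GeV⁻³.
Result: 2.90 × 10^30 × 7.63 × 10^-48 = 2.21 × 10^-17 m³.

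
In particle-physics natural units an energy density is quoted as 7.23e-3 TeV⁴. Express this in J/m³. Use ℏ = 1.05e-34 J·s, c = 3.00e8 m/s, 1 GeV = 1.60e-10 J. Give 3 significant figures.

[E]/[L]³ = [E]⁴/(ℏc)³; restore (ℏc)⁻³.
1 GeV⁴ → 1/(ℏc)³ × (1 GeV in J)⁴ = 2.10e37 J/m³.
Convert the energy scale: 7.23e-3 TeV⁴ = 7.23e9 GeV⁴.
Result: 7.23e9 × 2.10e37 = 1.52e47 J/m³.

1.52e47 J/m³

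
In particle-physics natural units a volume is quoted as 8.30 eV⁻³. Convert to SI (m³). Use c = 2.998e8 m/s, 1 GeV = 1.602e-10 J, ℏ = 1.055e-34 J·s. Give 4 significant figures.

Volume is [L]³ = [E]⁻³·(ℏc)³.
1 GeV⁻³ → (ℏc)³ × (1 GeV in J)⁻³ = 7.696e-48 m³.
Convert the energy scale: 8.30 eV⁻³ = 8.30e27 GeV⁻³.
Result: 8.30e27 × 7.696e-48 = 6.388e-20 m³.

6.388e-20 m³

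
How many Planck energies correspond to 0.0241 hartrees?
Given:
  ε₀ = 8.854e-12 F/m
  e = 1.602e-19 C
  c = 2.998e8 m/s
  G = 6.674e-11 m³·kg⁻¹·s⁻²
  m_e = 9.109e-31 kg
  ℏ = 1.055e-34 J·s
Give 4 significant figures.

5.363e-29

hartree: E_h = m_e e⁴/(4πε₀ℏ)² = 4.354e-18 J
Planck energy: E_P = √(ℏc⁵/G) = 1.957e9 J
0.0241 × 4.354e-18 / 1.957e9 = 5.363e-29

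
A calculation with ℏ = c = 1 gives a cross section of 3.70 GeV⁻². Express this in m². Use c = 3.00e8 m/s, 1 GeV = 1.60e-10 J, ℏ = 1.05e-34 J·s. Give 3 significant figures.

1.43e-31 m²

Area is [L]² = [E]⁻²·(ℏc)²; restore (ℏc)².
1 GeV⁻² → (ℏc)² × (1 GeV in J)⁻² = 3.88e-32 m².
Result: 3.70 × 3.88e-32 = 1.43e-31 m².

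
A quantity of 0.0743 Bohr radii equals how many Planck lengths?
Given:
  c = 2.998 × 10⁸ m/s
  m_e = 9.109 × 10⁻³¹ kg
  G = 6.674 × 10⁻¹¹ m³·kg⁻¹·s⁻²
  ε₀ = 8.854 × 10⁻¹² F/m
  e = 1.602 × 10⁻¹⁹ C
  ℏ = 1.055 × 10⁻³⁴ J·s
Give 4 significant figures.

Bohr radius: a₀ = 4πε₀ℏ²/(m_e e²) = 5.297 × 10⁻¹¹ m
Planck length: ℓ_P = √(ℏG/c³) = 1.616 × 10⁻³⁵ m
0.0743 × 5.297 × 10⁻¹¹ / 1.616 × 10⁻³⁵ = 2.435 × 10²³

2.435 × 10²³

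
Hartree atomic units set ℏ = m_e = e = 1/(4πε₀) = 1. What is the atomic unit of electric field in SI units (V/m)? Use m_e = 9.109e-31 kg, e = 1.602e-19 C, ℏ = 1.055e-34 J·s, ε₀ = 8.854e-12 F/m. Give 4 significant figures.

From ℏ = m_e = e = 1/(4πε₀) = 1 the electric field scale is E_au = E_h/(e a₀) = m_e²e⁵/((4πε₀)³ℏ⁴).
E_h = 4.354e-18 J
a₀ = 5.297e-11 m
E_h/(e·a₀) = 5.131e11 V/m

5.131e11 V/m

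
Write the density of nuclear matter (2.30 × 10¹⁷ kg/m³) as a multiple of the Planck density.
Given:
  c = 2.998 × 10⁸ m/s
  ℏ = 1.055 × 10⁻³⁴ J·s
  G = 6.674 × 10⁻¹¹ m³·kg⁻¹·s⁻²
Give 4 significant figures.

4.463 × 10⁻⁸⁰

Planck density: ρ_P = c⁵/(ℏG²) = 5.154 × 10⁹⁶ kg/m³.
2.30 × 10¹⁷ / 5.154 × 10⁹⁶ = 4.463 × 10⁻⁸⁰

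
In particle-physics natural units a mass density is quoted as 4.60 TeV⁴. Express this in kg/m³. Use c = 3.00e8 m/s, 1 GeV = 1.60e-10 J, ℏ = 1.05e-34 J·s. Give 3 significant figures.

Mass density is [E]/(c²[L]³) = [E]⁴/(ℏ³c⁵).
1 GeV⁴ → 1/(ℏ³c⁵) × (1 GeV in J)⁴ = 2.33e20 kg/m³.
Convert the energy scale: 4.60 TeV⁴ = 4.60e12 GeV⁴.
Result: 4.60e12 × 2.33e20 = 1.07e33 kg/m³.

1.07e33 kg/m³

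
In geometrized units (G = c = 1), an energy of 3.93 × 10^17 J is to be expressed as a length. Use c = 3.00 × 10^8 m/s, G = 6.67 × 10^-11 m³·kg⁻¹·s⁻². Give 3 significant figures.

Energy → length via G/c⁴.
3.93 × 10^17 J × (G/c⁴) = 3.24 × 10^-27 m

3.24 × 10^-27 m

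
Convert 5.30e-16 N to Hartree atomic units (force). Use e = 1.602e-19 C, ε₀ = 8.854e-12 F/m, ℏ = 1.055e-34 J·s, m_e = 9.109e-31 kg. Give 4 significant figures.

atomic unit of force: F_au = E_h/a₀ = m_e²e⁶/((4πε₀)³ℏ⁴) = 8.220e-8 N.
5.30e-16 / 8.220e-8 = 6.448e-9

6.448e-9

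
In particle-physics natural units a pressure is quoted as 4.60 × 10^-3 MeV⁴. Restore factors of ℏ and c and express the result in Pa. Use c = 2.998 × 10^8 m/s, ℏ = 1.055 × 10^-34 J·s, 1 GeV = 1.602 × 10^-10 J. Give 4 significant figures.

9.575 × 10^22 Pa

Pressure is [E]/[L]³ = [E]⁴/(ℏc)³.
1 GeV⁴ → 1/(ℏc)³ × (1 GeV in J)⁴ = 2.082 × 10^37 Pa.
Convert the energy scale: 4.60 × 10^-3 MeV⁴ = 4.60 × 10^-15 GeV⁴.
Result: 4.60 × 10^-15 × 2.082 × 10^37 = 9.575 × 10^22 Pa.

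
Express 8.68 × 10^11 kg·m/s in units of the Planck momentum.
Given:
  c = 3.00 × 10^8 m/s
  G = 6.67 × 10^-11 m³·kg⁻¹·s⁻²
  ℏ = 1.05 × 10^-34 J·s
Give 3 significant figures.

Planck momentum: p_P = √(ℏc³/G) = 6.52 kg·m/s.
8.68 × 10^11 / 6.52 = 1.33 × 10^11

1.33 × 10^11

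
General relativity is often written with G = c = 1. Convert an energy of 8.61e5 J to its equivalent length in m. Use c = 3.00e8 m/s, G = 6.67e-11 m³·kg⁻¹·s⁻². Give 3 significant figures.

Energy → length via G/c⁴.
8.61e5 J × (G/c⁴) = 7.09e-39 m

7.09e-39 m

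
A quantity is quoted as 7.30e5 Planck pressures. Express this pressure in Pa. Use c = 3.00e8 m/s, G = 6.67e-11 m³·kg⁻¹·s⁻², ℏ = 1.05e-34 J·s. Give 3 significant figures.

3.42e119 Pa

One Planck pressure: p_P = c⁷/(ℏG²) = 4.68e113 Pa.
7.30e5 × 4.68e113 Pa = 3.42e119 Pa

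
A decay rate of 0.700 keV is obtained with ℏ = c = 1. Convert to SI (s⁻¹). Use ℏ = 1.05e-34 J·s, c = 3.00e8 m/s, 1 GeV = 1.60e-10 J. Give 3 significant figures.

1.07e18 s⁻¹

A rate is [E]/ℏ; divide by ℏ.
1 GeV → 1/ℏ × (1 GeV in J) = 1.52e24 s⁻¹.
Convert the energy scale: 0.700 keV = 7.00e-7 GeV.
Result: 7.00e-7 × 1.52e24 = 1.07e18 s⁻¹.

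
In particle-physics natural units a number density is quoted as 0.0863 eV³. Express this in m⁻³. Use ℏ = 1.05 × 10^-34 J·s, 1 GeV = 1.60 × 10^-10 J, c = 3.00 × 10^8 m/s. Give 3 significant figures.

Number density is [L]⁻³ = [E]³/(ℏc)³.
1 GeV³ → 1/(ℏc)³ × (1 GeV in J)³ = 1.31 × 10^47 m⁻³.
Convert the energy scale: 0.0863 eV³ = 8.63 × 10^-29 GeV³.
Result: 8.63 × 10^-29 × 1.31 × 10^47 = 1.13 × 10^19 m⁻³.

1.13 × 10^19 m⁻³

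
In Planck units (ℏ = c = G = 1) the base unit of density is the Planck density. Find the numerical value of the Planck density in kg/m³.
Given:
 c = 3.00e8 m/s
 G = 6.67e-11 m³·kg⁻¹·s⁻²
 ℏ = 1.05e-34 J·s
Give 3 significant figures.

5.20e96 kg/m³

ρ_P = c⁵/(ℏG²)
  = 2.43e42 / 4.67e-55
  = 5.20e96 kg/m³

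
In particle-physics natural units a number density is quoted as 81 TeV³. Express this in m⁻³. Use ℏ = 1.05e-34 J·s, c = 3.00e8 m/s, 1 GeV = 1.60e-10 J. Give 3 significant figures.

1.06e58 m⁻³

Number density is [L]⁻³ = [E]³/(ℏc)³.
1 GeV³ → 1/(ℏc)³ × (1 GeV in J)³ = 1.31e47 m⁻³.
Convert the energy scale: 81 TeV³ = 8.10e10 GeV³.
Result: 8.10e10 × 1.31e47 = 1.06e58 m⁻³.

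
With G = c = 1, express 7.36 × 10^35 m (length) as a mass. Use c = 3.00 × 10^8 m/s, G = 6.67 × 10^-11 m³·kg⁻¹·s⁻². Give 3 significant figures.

9.93 × 10^62 kg

Length → mass via c²/G.
7.36 × 10^35 m × (c²/G) = 9.93 × 10^62 kg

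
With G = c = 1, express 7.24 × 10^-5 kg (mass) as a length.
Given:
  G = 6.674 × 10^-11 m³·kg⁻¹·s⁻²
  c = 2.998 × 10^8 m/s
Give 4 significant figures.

5.376 × 10^-32 m

In G = c = 1 units mass has dimensions of length; the conversion factor is G/c².
7.24 × 10^-5 kg × (G/c²) = 5.376 × 10^-32 m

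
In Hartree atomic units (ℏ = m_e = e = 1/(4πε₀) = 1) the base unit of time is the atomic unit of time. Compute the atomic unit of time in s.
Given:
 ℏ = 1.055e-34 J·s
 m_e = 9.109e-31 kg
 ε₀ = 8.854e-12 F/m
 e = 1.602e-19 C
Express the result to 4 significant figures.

τ_au = (4πε₀)²ℏ³/(m_e e⁴)
E_h = 4.354e-18 J
ℏ/E_h = 2.423e-17 s

2.423e-17 s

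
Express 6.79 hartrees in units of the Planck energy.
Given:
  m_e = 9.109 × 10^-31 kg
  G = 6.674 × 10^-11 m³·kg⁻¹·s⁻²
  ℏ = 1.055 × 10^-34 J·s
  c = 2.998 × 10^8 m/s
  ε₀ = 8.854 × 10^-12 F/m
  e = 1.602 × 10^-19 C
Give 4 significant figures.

1.511 × 10^-26

hartree: E_h = m_e e⁴/(4πε₀ℏ)² = 4.354 × 10^-18 J
Planck energy: E_P = √(ℏc⁵/G) = 1.957 × 10^9 J
6.79 × 4.354 × 10^-18 / 1.957 × 10^9 = 1.511 × 10^-26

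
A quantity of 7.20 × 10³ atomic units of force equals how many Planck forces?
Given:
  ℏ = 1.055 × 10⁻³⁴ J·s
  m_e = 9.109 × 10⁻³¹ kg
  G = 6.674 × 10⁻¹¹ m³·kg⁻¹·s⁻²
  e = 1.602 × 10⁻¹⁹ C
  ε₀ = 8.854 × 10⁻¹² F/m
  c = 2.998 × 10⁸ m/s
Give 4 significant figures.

atomic unit of force: F_au = E_h/a₀ = m_e²e⁶/((4πε₀)³ℏ⁴) = 8.220 × 10⁻⁸ N
Planck force: F_P = c⁴/G = 1.210 × 10⁴⁴ N
7.20 × 10³ × 8.220 × 10⁻⁸ / 1.210 × 10⁴⁴ = 4.889 × 10⁻⁴⁸

4.889 × 10⁻⁴⁸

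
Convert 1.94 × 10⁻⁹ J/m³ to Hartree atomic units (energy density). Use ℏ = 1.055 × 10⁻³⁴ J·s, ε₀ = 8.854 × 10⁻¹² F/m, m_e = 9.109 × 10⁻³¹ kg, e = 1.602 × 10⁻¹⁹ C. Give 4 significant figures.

6.623 × 10⁻²³

atomic unit of energy density: u_au = E_h/a₀³ = m_e⁴e¹⁰/((4πε₀)⁵ℏ⁸) = 2.929 × 10¹³ J/m³.
1.94 × 10⁻⁹ / 2.929 × 10¹³ = 6.623 × 10⁻²³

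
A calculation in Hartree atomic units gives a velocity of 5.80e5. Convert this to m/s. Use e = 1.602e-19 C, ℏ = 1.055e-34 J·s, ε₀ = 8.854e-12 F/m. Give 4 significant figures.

1.268e12 m/s

One atomic unit of velocity: v_au = e²/(4πε₀ℏ) = 2.186e6 m/s.
5.80e5 × 2.186e6 m/s = 1.268e12 m/s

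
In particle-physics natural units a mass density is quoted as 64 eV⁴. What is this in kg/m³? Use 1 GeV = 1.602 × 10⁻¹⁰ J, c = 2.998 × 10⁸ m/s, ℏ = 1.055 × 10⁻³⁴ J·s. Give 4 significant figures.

1.482 × 10⁻¹⁴ kg/m³

Mass density is [E]/(c²[L]³) = [E]⁴/(ℏ³c⁵).
1 GeV⁴ → 1/(ℏ³c⁵) × (1 GeV in J)⁴ = 2.316 × 10²⁰ kg/m³.
Convert the energy scale: 64 eV⁴ = 6.40 × 10⁻³⁵ GeV⁴.
Result: 6.40 × 10⁻³⁵ × 2.316 × 10²⁰ = 1.482 × 10⁻¹⁴ kg/m³.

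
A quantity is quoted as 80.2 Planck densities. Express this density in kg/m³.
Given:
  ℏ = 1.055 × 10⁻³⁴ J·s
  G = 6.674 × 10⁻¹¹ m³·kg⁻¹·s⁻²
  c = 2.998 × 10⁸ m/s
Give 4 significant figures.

One Planck density: ρ_P = c⁵/(ℏG²) = 5.154 × 10⁹⁶ kg/m³.
80.2 × 5.154 × 10⁹⁶ kg/m³ = 4.133 × 10⁹⁸ kg/m³

4.133 × 10⁹⁸ kg/m³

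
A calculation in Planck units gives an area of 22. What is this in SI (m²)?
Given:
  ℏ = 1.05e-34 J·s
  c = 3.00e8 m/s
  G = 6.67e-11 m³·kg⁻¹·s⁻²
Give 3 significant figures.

One Planck area: A_P = ℏG/c³ = 2.59e-70 m².
22 × 2.59e-70 m² = 5.71e-69 m²

5.71e-69 m²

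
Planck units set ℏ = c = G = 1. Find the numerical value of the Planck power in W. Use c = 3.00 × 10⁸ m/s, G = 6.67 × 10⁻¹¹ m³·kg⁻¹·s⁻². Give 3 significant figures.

3.64 × 10⁵² W

The unique combination of the constants set to 1 with dimensions of power is P_P = c⁵/G.
  = 2.43 × 10⁴² / 6.67 × 10⁻¹¹
  = 3.64 × 10⁵² W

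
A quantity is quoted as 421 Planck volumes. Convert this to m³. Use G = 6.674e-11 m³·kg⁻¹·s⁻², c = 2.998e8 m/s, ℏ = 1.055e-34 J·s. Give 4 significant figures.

1.778e-102 m³

One Planck volume: V_P = (ℏG/c³)^(3/2) = 4.224e-105 m³.
421 × 4.224e-105 m³ = 1.778e-102 m³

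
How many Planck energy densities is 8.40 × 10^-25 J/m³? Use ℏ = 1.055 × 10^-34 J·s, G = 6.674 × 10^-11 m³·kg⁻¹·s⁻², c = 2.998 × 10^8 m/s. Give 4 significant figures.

1.813 × 10^-138

Planck energy density: u_P = c⁷/(ℏG²) = 4.632 × 10^113 J/m³.
8.40 × 10^-25 / 4.632 × 10^113 = 1.813 × 10^-138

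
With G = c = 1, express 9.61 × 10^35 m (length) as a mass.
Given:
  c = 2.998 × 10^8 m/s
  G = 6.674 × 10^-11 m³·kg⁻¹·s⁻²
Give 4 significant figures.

1.294 × 10^63 kg

Length → mass via c²/G.
9.61 × 10^35 m × (c²/G) = 1.294 × 10^63 kg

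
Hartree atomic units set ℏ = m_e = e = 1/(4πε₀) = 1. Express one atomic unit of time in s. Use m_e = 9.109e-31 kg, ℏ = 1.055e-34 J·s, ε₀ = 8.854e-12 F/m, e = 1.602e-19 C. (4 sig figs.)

2.423e-17 s

From ℏ = m_e = e = 1/(4πε₀) = 1 the time scale is τ_au = (4πε₀)²ℏ³/(m_e e⁴).
E_h = 4.354e-18 J
ℏ/E_h = 2.423e-17 s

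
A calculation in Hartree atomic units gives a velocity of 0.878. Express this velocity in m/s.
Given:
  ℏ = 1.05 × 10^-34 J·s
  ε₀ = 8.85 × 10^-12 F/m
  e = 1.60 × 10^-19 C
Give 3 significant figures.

One atomic unit of velocity: v_au = e²/(4πε₀ℏ) = 2.19 × 10^6 m/s.
0.878 × 2.19 × 10^6 m/s = 1.92 × 10^6 m/s

1.92 × 10^6 m/s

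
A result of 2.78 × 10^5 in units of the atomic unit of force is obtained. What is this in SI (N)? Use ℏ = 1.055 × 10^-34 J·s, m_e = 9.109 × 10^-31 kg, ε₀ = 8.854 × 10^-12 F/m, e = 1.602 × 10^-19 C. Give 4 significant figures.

0.02285 N

One atomic unit of force: F_au = E_h/a₀ = m_e²e⁶/((4πε₀)³ℏ⁴) = 8.220 × 10^-8 N.
2.78 × 10^5 × 8.220 × 10^-8 N = 0.02285 N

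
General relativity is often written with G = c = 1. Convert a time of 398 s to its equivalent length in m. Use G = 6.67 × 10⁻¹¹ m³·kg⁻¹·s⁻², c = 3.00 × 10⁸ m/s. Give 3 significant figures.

1.19 × 10¹¹ m

Time → length via c.
398 s × (c) = 1.19 × 10¹¹ m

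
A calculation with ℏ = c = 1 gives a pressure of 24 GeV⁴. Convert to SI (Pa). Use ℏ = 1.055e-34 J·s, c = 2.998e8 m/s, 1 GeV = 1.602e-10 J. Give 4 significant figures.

Pressure is [E]/[L]³ = [E]⁴/(ℏc)³.
1 GeV⁴ → 1/(ℏc)³ × (1 GeV in J)⁴ = 2.082e37 Pa.
Result: 24 × 2.082e37 = 4.996e38 Pa.

4.996e38 Pa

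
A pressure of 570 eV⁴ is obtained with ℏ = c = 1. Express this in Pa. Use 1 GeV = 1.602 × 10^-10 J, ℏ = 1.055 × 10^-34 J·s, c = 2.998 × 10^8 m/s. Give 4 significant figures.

Pressure is [E]/[L]³ = [E]⁴/(ℏc)³.
1 GeV⁴ → 1/(ℏc)³ × (1 GeV in J)⁴ = 2.082 × 10^37 Pa.
Convert the energy scale: 570 eV⁴ = 5.70 × 10^-34 GeV⁴.
Result: 5.70 × 10^-34 × 2.082 × 10^37 = 1.187 × 10^4 Pa.

1.187 × 10^4 Pa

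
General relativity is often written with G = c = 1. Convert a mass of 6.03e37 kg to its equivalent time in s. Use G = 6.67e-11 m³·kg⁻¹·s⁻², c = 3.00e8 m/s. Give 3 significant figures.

Mass → time via G/c³.
6.03e37 kg × (G/c³) = 149 s

149 s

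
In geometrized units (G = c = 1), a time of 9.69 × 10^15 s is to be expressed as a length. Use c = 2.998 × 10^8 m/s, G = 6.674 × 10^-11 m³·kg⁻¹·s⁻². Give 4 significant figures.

Time → length via c.
9.69 × 10^15 s × (c) = 2.905 × 10^24 m

2.905 × 10^24 m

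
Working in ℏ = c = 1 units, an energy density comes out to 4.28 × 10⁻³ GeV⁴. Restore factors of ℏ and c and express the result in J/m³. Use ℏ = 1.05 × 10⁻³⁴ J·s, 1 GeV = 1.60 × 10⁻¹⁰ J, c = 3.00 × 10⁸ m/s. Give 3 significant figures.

[E]/[L]³ = [E]⁴/(ℏc)³; restore (ℏc)⁻³.
1 GeV⁴ → 1/(ℏc)³ × (1 GeV in J)⁴ = 2.10 × 10³⁷ J/m³.
Result: 4.28 × 10⁻³ × 2.10 × 10³⁷ = 8.97 × 10³⁴ J/m³.

8.97 × 10³⁴ J/m³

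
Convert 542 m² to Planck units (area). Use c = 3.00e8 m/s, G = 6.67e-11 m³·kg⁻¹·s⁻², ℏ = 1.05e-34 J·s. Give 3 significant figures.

2.09e72

Planck area: A_P = ℏG/c³ = 2.59e-70 m².
542 / 2.59e-70 = 2.09e72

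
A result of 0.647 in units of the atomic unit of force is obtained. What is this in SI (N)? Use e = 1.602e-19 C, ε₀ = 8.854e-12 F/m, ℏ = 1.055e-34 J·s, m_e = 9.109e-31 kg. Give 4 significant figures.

One atomic unit of force: F_au = E_h/a₀ = m_e²e⁶/((4πε₀)³ℏ⁴) = 8.220e-8 N.
0.647 × 8.220e-8 N = 5.318e-8 N

5.318e-8 N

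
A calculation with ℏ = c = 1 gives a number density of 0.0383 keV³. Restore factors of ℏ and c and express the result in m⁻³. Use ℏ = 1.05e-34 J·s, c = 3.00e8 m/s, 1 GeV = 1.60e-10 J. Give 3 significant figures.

Number density is [L]⁻³ = [E]³/(ℏc)³.
1 GeV³ → 1/(ℏc)³ × (1 GeV in J)³ = 1.31e47 m⁻³.
Convert the energy scale: 0.0383 keV³ = 3.83e-20 GeV³.
Result: 3.83e-20 × 1.31e47 = 5.02e27 m⁻³.

5.02e27 m⁻³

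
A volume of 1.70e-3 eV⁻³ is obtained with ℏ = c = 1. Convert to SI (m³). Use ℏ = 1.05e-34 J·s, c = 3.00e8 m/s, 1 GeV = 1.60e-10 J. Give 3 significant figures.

Volume is [L]³ = [E]⁻³·(ℏc)³.
1 GeV⁻³ → (ℏc)³ × (1 GeV in J)⁻³ = 7.63e-48 m³.
Convert the energy scale: 1.70e-3 eV⁻³ = 1.70e24 GeV⁻³.
Result: 1.70e24 × 7.63e-48 = 1.30e-23 m³.

1.30e-23 m³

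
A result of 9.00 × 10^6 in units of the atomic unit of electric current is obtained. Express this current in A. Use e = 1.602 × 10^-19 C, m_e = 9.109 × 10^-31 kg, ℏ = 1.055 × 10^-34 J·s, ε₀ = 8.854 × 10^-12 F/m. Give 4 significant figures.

5.951 × 10^4 A

One atomic unit of electric current: I_au = e E_h/ℏ = m_e e⁵/((4πε₀)²ℏ³) = 6.612 × 10^-3 A.
9.00 × 10^6 × 6.612 × 10^-3 A = 5.951 × 10^4 A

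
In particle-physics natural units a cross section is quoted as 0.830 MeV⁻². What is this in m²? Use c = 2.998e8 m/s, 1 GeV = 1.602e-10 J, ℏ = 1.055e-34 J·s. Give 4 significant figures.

3.235e-26 m²

Area is [L]² = [E]⁻²·(ℏc)²; restore (ℏc)².
1 GeV⁻² → (ℏc)² × (1 GeV in J)⁻² = 3.898e-32 m².
Convert the energy scale: 0.830 MeV⁻² = 8.30e5 GeV⁻².
Result: 8.30e5 × 3.898e-32 = 3.235e-26 m².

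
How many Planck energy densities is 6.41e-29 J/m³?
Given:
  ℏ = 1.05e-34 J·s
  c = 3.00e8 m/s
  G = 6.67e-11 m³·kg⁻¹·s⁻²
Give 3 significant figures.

1.37e-142

Planck energy density: u_P = c⁷/(ℏG²) = 4.68e113 J/m³.
6.41e-29 / 4.68e113 = 1.37e-142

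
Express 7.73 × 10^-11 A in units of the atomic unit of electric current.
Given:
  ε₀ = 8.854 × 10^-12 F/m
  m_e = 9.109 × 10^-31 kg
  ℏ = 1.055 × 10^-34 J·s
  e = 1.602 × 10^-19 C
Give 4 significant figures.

1.169 × 10^-8

atomic unit of electric current: I_au = e E_h/ℏ = m_e e⁵/((4πε₀)²ℏ³) = 6.612 × 10^-3 A.
7.73 × 10^-11 / 6.612 × 10^-3 = 1.169 × 10^-8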